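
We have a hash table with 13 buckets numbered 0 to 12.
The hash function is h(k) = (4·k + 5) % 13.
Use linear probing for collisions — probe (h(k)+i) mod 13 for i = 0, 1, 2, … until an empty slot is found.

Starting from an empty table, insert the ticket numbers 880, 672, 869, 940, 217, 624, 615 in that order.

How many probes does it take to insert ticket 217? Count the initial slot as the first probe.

Insert 880: h=2, slot 2 empty => index 2.
Insert 672: h=2, slot 2 occupied => index 3.
Insert 869: h=10, slot 10 empty => index 10.
Insert 940: h=8, slot 8 empty => index 8.
Insert 217: h=2, slots 2,3 occupied => index 4.
Insert 624: h=5, slot 5 empty => index 5.
Insert 615: h=8, slot 8 occupied => index 9.
Table: [—, —, 880, 672, 217, 624, —, —, 940, 615, 869, —, —]

3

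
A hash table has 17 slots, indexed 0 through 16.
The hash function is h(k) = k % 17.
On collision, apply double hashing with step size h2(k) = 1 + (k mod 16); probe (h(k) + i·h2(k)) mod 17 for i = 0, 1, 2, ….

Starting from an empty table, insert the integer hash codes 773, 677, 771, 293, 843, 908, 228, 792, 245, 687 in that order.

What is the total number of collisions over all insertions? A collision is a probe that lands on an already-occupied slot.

773 hashes to 8; slot 8 is free -> place at 8.
677 hashes to 14; slot 14 is free -> place at 14.
771 hashes to 6; slot 6 is free -> place at 6.
293 hashes to 4; slot 4 is free -> place at 4.
843 hashes to 10; slot 10 is free -> place at 10.
908 hashes to 7; slot 7 is free -> place at 7.
228 hashes to 7, h2=5; 7 taken -> place at 12.
792 hashes to 10, h2=9; 10 taken -> place at 2.
245 hashes to 7, h2=6; 7 taken -> place at 13.
687 hashes to 7, h2=16; 7,6 taken -> place at 5.
Table: [_, _, 792, _, 293, 687, 771, 908, 773, _, 843, _, 228, 245, 677, _, _]

5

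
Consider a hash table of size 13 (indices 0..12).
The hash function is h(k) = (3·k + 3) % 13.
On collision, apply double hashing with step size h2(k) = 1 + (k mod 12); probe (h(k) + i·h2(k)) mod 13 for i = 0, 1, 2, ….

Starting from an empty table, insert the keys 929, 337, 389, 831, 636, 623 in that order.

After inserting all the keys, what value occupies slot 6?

Insert 929: h=8, slot 8 empty -> index 8.
Insert 337: h=0, slot 0 empty -> index 0.
Insert 389: h=0, h2=6, slot 0 occupied -> index 6.
Insert 831: h=0, h2=4, slot 0 occupied -> index 4.
Insert 636: h=0, h2=1, slot 0 occupied -> index 1.
Insert 623: h=0, h2=12, slot 0 occupied -> index 12.
Table: [337, 636, _, _, 831, _, 389, _, 929, _, _, _, 623]

389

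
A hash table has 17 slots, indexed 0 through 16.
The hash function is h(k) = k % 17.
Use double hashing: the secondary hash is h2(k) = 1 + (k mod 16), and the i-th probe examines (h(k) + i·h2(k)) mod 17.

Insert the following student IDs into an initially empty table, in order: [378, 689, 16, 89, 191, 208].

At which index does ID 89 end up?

14

378: h=4 => slot 4
689: h=9 => slot 9
16: h=16 => slot 16
89: h=4, h2=10, probe 4,14 => slot 14
191: h=4, h2=16, probe 4,3 => slot 3
208: h=4, h2=1, probe 4,5 => slot 5
Table: [—, —, —, 191, 378, 208, —, —, —, 689, —, —, —, —, 89, —, 16]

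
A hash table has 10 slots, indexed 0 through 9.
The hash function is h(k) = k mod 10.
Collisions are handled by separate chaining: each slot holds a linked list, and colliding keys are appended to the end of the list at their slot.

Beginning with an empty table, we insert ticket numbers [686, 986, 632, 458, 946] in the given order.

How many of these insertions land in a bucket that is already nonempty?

2

Insert 686: h=6, bucket 6 empty → new chain.
Insert 986: h=6, bucket 6 nonempty → append to chain.
Insert 632: h=2, bucket 2 empty → new chain.
Insert 458: h=8, bucket 8 empty → new chain.
Insert 946: h=6, bucket 6 nonempty → append to chain.
Final buckets:
0: -
1: -
2: 632
3: -
4: -
5: -
6: 686 -> 986 -> 946
7: -
8: 458
9: -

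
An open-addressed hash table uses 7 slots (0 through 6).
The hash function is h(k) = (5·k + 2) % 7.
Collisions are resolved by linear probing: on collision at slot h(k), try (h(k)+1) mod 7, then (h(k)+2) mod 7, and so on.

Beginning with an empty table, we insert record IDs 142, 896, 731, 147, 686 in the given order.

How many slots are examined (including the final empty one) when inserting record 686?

142 hashes to 5; slot 5 is free => place at 5.
896 hashes to 2; slot 2 is free => place at 2.
731 hashes to 3; slot 3 is free => place at 3.
147 hashes to 2; 2,3 taken => place at 4.
686 hashes to 2; 2,3,4,5 taken => place at 6.
Table: [-, -, 896, 731, 147, 142, 686]

5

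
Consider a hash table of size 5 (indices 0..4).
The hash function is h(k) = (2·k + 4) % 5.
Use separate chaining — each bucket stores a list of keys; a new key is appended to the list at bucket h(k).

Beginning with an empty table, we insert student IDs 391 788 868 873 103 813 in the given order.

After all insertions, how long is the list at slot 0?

Insert 391: h=1, bucket 1 empty -> new chain.
Insert 788: h=0, bucket 0 empty -> new chain.
Insert 868: h=0, bucket 0 nonempty -> append to chain.
Insert 873: h=0, bucket 0 nonempty -> append to chain.
Insert 103: h=0, bucket 0 nonempty -> append to chain.
Insert 813: h=0, bucket 0 nonempty -> append to chain.
Final buckets:
0: 788 -> 868 -> 873 -> 103 -> 813
1: 391
2: —
3: —
4: —

5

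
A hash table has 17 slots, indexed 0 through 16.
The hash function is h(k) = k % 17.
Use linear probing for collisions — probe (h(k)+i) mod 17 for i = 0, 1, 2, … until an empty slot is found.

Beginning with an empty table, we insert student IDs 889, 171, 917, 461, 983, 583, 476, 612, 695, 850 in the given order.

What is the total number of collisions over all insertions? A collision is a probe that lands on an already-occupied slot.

889: h=5 => slot 5
171: h=1 => slot 1
917: h=16 => slot 16
461: h=2 => slot 2
983: h=14 => slot 14
583: h=5, probe 5,6 => slot 6
476: h=0 => slot 0
612: h=0, probe 0,1,2,3 => slot 3
695: h=15 => slot 15
850: h=0, probe 0,1,2,3,4 => slot 4
Table: [476, 171, 461, 612, 850, 889, 583, —, —, —, —, —, —, —, 983, 695, 917]

8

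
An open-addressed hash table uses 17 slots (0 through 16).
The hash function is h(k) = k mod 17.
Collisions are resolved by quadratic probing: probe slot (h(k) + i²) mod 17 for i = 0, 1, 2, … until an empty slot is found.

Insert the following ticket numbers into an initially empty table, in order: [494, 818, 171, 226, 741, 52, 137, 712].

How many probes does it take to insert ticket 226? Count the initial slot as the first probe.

2

494: h=1 → slot 1
818: h=2 → slot 2
171: h=1, probe 1,2,5 → slot 5
226: h=5, probe 5,6 → slot 6
741: h=10 → slot 10
52: h=1, probe 1,2,5,10,0 → slot 0
137: h=1, probe 1,2,5,10,0,9 → slot 9
712: h=15 → slot 15
Table: [52, 494, 818, —, —, 171, 226, —, —, 137, 741, —, —, —, —, 712, —]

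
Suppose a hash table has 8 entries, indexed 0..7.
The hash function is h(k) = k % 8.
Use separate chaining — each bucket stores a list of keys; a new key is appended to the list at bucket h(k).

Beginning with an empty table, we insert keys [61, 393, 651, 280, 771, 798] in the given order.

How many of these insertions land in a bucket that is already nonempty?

Insert 61: h=5, bucket 5 empty -> new chain.
Insert 393: h=1, bucket 1 empty -> new chain.
Insert 651: h=3, bucket 3 empty -> new chain.
Insert 280: h=0, bucket 0 empty -> new chain.
Insert 771: h=3, bucket 3 nonempty -> append to chain.
Insert 798: h=6, bucket 6 empty -> new chain.
Final buckets:
0: 280
1: 393
2: —
3: 651 -> 771
4: —
5: 61
6: 798
7: —

1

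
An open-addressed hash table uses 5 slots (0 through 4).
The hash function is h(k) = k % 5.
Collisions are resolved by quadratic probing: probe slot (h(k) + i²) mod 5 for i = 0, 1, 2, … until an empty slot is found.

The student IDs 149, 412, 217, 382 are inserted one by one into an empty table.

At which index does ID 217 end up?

3

149: h=4 → slot 4
412: h=2 → slot 2
217: h=2, probe 2,3 → slot 3
382: h=2, probe 2,3,1 → slot 1
Table: [-, 382, 412, 217, 149]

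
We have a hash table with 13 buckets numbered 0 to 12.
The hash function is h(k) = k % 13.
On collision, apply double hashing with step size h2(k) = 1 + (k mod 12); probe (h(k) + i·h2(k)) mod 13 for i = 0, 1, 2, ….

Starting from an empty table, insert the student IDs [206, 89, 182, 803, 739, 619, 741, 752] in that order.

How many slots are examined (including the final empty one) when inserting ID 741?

206 hashes to 11; slot 11 is free -> place at 11.
89 hashes to 11, h2=6; 11 taken -> place at 4.
182 hashes to 0; slot 0 is free -> place at 0.
803 hashes to 10; slot 10 is free -> place at 10.
739 hashes to 11, h2=8; 11 taken -> place at 6.
619 hashes to 8; slot 8 is free -> place at 8.
741 hashes to 0, h2=10; 0,10 taken -> place at 7.
752 hashes to 11, h2=9; 11,7 taken -> place at 3.
Table: [182, _, _, 752, 89, _, 739, 741, 619, _, 803, 206, _]

3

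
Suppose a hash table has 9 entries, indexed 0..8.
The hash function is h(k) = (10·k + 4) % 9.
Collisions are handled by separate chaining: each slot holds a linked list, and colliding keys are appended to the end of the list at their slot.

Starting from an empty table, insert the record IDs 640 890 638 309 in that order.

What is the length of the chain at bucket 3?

Insert 640: h=5, bucket 5 empty → new chain.
Insert 890: h=3, bucket 3 empty → new chain.
Insert 638: h=3, bucket 3 nonempty → append to chain.
Insert 309: h=7, bucket 7 empty → new chain.
Final buckets:
0: —
1: —
2: —
3: 890 -> 638
4: —
5: 640
6: —
7: 309
8: —

2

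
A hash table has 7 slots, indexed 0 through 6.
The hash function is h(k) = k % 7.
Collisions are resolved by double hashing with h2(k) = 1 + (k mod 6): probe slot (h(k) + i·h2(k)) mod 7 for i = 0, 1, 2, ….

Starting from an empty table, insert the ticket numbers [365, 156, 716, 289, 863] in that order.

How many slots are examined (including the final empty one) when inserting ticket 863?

3

365 hashes to 1; slot 1 is free -> place at 1.
156 hashes to 2; slot 2 is free -> place at 2.
716 hashes to 2, h2=3; 2 taken -> place at 5.
289 hashes to 2, h2=2; 2 taken -> place at 4.
863 hashes to 2, h2=6; 2,1 taken -> place at 0.
Table: [863, 365, 156, -, 289, 716, -]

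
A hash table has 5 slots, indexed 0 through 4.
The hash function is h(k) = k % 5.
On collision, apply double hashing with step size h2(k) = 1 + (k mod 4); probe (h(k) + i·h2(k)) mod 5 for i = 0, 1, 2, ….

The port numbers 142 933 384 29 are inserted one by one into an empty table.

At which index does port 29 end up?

Insert 142: h=2, slot 2 empty => index 2.
Insert 933: h=3, slot 3 empty => index 3.
Insert 384: h=4, slot 4 empty => index 4.
Insert 29: h=4, h2=2, slot 4 occupied => index 1.
Table: [., 29, 142, 933, 384]

1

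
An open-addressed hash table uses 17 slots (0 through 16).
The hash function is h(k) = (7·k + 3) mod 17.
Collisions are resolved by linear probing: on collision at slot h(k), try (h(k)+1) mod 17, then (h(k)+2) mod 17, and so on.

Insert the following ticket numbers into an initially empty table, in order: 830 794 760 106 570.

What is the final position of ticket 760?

830: h=16 → slot 16
794: h=2 → slot 2
760: h=2, probe 2,3 → slot 3
106: h=14 → slot 14
570: h=15 → slot 15
Table: [∅, ∅, 794, 760, ∅, ∅, ∅, ∅, ∅, ∅, ∅, ∅, ∅, ∅, 106, 570, 830]

3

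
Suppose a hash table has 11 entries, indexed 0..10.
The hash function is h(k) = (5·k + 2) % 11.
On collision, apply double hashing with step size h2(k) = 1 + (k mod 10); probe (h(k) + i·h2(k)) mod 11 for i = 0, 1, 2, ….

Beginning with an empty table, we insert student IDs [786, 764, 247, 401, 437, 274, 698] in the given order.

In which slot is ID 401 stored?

Insert 786: h=5, slot 5 empty → index 5.
Insert 764: h=5, h2=5, slot 5 occupied → index 10.
Insert 247: h=5, h2=8, slot 5 occupied → index 2.
Insert 401: h=5, h2=2, slot 5 occupied → index 7.
Insert 437: h=9, slot 9 empty → index 9.
Insert 274: h=8, slot 8 empty → index 8.
Insert 698: h=5, h2=9, slot 5 occupied → index 3.
Table: [_, _, 247, 698, _, 786, _, 401, 274, 437, 764]

7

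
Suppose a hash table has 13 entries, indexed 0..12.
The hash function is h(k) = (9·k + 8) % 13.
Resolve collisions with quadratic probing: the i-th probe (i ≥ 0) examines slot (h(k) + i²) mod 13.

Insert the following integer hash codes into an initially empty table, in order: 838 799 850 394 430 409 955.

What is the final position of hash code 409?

6

Insert 838: h=10, slot 10 empty => index 10.
Insert 799: h=10, slot 10 occupied => index 11.
Insert 850: h=1, slot 1 empty => index 1.
Insert 394: h=5, slot 5 empty => index 5.
Insert 430: h=4, slot 4 empty => index 4.
Insert 409: h=10, slots 10,11,1 occupied => index 6.
Insert 955: h=10, slots 10,11,1,6 occupied => index 0.
Table: [955, 850, -, -, 430, 394, 409, -, -, -, 838, 799, -]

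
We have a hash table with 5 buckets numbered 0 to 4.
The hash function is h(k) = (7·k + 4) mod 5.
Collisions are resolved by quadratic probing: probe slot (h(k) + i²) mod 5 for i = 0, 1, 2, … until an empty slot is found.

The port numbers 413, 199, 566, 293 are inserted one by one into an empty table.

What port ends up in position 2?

199

413: h=0 → slot 0
199: h=2 → slot 2
566: h=1 → slot 1
293: h=0, probe 0,1,4 → slot 4
Table: [413, 566, 199, _, 293]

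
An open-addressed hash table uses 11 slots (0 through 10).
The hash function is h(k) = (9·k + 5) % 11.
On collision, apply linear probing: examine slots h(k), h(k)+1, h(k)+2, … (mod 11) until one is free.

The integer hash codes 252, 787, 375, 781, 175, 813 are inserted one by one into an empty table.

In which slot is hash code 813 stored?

9

Insert 252: h=7, slot 7 empty -> index 7.
Insert 787: h=4, slot 4 empty -> index 4.
Insert 375: h=3, slot 3 empty -> index 3.
Insert 781: h=5, slot 5 empty -> index 5.
Insert 175: h=7, slot 7 occupied -> index 8.
Insert 813: h=7, slots 7,8 occupied -> index 9.
Table: [., ., ., 375, 787, 781, ., 252, 175, 813, .]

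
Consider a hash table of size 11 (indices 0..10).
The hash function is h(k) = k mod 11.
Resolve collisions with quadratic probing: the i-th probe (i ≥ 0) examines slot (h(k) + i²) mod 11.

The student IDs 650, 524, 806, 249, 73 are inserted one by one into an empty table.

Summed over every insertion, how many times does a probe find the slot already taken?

3

650: h=1 -> slot 1
524: h=7 -> slot 7
806: h=3 -> slot 3
249: h=7, probe 7,8 -> slot 8
73: h=7, probe 7,8,0 -> slot 0
Table: [73, 650, ., 806, ., ., ., 524, 249, ., .]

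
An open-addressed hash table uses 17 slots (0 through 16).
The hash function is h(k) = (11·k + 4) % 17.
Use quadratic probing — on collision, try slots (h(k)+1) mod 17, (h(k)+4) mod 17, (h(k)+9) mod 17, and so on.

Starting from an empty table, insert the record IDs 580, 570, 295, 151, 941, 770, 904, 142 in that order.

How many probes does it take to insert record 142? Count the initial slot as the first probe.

3

580: h=9 => slot 9
570: h=1 => slot 1
295: h=2 => slot 2
151: h=16 => slot 16
941: h=2, probe 2,3 => slot 3
770: h=8 => slot 8
904: h=3, probe 3,4 => slot 4
142: h=2, probe 2,3,6 => slot 6
Table: [-, 570, 295, 941, 904, -, 142, -, 770, 580, -, -, -, -, -, -, 151]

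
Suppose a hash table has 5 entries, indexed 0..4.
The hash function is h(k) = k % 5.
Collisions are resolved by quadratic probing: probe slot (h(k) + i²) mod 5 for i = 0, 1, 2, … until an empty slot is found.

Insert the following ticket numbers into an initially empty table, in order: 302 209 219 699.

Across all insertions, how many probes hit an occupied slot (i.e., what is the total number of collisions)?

3

302: h=2 → slot 2
209: h=4 → slot 4
219: h=4, probe 4,0 → slot 0
699: h=4, probe 4,0,3 → slot 3
Table: [219, ∅, 302, 699, 209]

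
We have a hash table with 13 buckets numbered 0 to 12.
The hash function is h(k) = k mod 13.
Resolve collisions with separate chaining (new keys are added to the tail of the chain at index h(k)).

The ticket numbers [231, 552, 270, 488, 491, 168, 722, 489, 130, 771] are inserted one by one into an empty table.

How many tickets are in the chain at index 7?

2

231 -> bucket 10
552 -> bucket 6
270 -> bucket 10 (collision)
488 -> bucket 7
491 -> bucket 10 (collision)
168 -> bucket 12
722 -> bucket 7 (collision)
489 -> bucket 8
130 -> bucket 0
771 -> bucket 4
Final buckets:
0: 130
1: _
2: _
3: _
4: 771
5: _
6: 552
7: 488 -> 722
8: 489
9: _
10: 231 -> 270 -> 491
11: _
12: 168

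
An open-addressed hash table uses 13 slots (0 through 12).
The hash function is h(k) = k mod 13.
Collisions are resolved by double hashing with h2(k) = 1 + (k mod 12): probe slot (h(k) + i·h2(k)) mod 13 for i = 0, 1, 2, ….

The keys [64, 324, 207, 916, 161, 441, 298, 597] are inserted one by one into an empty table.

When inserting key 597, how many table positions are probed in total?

64: h=12 => slot 12
324: h=12, h2=1, probe 12,0 => slot 0
207: h=12, h2=4, probe 12,3 => slot 3
916: h=6 => slot 6
161: h=5 => slot 5
441: h=12, h2=10, probe 12,9 => slot 9
298: h=12, h2=11, probe 12,10 => slot 10
597: h=12, h2=10, probe 12,9,6,3,0,10,7 => slot 7
Table: [324, —, —, 207, —, 161, 916, 597, —, 441, 298, —, 64]

7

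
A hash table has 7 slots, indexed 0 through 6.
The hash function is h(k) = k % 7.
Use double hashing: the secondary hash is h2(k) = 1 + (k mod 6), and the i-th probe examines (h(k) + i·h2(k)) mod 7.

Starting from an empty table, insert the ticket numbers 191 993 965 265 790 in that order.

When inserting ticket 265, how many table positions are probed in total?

191 hashes to 2; slot 2 is free → place at 2.
993 hashes to 6; slot 6 is free → place at 6.
965 hashes to 6, h2=6; 6 taken → place at 5.
265 hashes to 6, h2=2; 6 taken → place at 1.
790 hashes to 6, h2=5; 6 taken → place at 4.
Table: [—, 265, 191, —, 790, 965, 993]

2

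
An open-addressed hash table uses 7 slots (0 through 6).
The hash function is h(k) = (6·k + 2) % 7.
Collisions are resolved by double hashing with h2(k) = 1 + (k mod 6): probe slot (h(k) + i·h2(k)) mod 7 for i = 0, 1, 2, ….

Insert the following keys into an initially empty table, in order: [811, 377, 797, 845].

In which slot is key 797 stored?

811: h=3 → slot 3
377: h=3, h2=6, probe 3,2 → slot 2
797: h=3, h2=6, probe 3,2,1 → slot 1
845: h=4 → slot 4
Table: [-, 797, 377, 811, 845, -, -]

1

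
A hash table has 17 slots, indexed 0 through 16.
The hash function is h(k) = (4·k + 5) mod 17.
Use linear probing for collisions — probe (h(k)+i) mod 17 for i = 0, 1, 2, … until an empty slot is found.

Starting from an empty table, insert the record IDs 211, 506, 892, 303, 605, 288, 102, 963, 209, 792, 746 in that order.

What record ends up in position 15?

963

211: h=16 → slot 16
506: h=6 → slot 6
892: h=3 → slot 3
303: h=10 → slot 10
605: h=11 → slot 11
288: h=1 → slot 1
102: h=5 → slot 5
963: h=15 → slot 15
209: h=8 → slot 8
792: h=11, probe 11,12 → slot 12
746: h=14 → slot 14
Table: [-, 288, -, 892, -, 102, 506, -, 209, -, 303, 605, 792, -, 746, 963, 211]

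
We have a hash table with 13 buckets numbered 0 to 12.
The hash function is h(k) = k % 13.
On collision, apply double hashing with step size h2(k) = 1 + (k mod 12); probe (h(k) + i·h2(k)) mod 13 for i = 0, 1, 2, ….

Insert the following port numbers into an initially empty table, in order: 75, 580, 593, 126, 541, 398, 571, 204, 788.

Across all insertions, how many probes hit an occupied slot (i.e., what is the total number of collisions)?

75 hashes to 10; slot 10 is free -> place at 10.
580 hashes to 8; slot 8 is free -> place at 8.
593 hashes to 8, h2=6; 8 taken -> place at 1.
126 hashes to 9; slot 9 is free -> place at 9.
541 hashes to 8, h2=2; 8,10 taken -> place at 12.
398 hashes to 8, h2=3; 8 taken -> place at 11.
571 hashes to 12, h2=8; 12 taken -> place at 7.
204 hashes to 9, h2=1; 9,10,11,12 taken -> place at 0.
788 hashes to 8, h2=9; 8 taken -> place at 4.
Table: [204, 593, -, -, 788, -, -, 571, 580, 126, 75, 398, 541]

10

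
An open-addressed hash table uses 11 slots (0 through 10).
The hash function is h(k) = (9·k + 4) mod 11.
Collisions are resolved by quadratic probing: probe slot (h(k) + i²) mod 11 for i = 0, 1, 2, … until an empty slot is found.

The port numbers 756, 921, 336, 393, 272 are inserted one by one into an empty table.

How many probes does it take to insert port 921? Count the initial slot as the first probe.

756: h=10 → slot 10
921: h=10, probe 10,0 → slot 0
336: h=3 → slot 3
393: h=10, probe 10,0,3,8 → slot 8
272: h=10, probe 10,0,3,8,4 → slot 4
Table: [921, —, —, 336, 272, —, —, —, 393, —, 756]

2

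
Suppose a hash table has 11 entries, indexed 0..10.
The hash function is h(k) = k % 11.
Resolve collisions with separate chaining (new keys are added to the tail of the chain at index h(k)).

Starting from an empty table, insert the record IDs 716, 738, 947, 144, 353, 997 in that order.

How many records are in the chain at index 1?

Insert 716: h=1, bucket 1 empty → new chain.
Insert 738: h=1, bucket 1 nonempty → append to chain.
Insert 947: h=1, bucket 1 nonempty → append to chain.
Insert 144: h=1, bucket 1 nonempty → append to chain.
Insert 353: h=1, bucket 1 nonempty → append to chain.
Insert 997: h=7, bucket 7 empty → new chain.
Final buckets:
0: _
1: 716 -> 738 -> 947 -> 144 -> 353
2: _
3: _
4: _
5: _
6: _
7: 997
8: _
9: _
10: _

5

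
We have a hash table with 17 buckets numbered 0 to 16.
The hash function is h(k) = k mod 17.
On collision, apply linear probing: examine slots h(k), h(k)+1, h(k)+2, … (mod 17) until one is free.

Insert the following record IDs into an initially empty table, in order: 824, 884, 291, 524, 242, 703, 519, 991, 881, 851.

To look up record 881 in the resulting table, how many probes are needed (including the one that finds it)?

2

Insert 824: h=8, slot 8 empty → index 8.
Insert 884: h=0, slot 0 empty → index 0.
Insert 291: h=2, slot 2 empty → index 2.
Insert 524: h=14, slot 14 empty → index 14.
Insert 242: h=4, slot 4 empty → index 4.
Insert 703: h=6, slot 6 empty → index 6.
Insert 519: h=9, slot 9 empty → index 9.
Insert 991: h=5, slot 5 empty → index 5.
Insert 881: h=14, slot 14 occupied → index 15.
Insert 851: h=1, slot 1 empty → index 1.
Table: [884, 851, 291, _, 242, 991, 703, _, 824, 519, _, _, _, _, 524, 881, _]
Lookup 881: h=14, probe 14,15 → found at 15.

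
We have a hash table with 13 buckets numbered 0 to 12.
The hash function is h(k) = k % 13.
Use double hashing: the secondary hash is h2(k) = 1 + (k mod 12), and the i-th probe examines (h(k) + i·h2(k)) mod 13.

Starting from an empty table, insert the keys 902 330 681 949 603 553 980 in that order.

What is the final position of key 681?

2

Insert 902: h=5, slot 5 empty → index 5.
Insert 330: h=5, h2=7, slot 5 occupied → index 12.
Insert 681: h=5, h2=10, slot 5 occupied → index 2.
Insert 949: h=0, slot 0 empty → index 0.
Insert 603: h=5, h2=4, slot 5 occupied → index 9.
Insert 553: h=7, slot 7 empty → index 7.
Insert 980: h=5, h2=9, slot 5 occupied → index 1.
Table: [949, 980, 681, _, _, 902, _, 553, _, 603, _, _, 330]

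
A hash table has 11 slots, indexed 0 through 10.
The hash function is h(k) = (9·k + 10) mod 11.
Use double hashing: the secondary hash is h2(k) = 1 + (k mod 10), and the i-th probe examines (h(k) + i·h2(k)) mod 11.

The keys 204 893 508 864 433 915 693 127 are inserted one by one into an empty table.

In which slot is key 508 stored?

4

204: h=9 → slot 9
893: h=6 → slot 6
508: h=6, h2=9, probe 6,4 → slot 4
864: h=9, h2=5, probe 9,3 → slot 3
433: h=2 → slot 2
915: h=6, h2=6, probe 6,1 → slot 1
693: h=10 → slot 10
127: h=9, h2=8, probe 9,6,3,0 → slot 0
Table: [127, 915, 433, 864, 508, ., 893, ., ., 204, 693]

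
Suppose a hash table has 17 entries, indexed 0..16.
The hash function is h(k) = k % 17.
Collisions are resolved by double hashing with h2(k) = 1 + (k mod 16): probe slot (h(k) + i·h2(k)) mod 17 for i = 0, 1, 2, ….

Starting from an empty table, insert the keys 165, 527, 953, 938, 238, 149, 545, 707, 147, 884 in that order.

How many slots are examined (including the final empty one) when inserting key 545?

3

165 hashes to 12; slot 12 is free => place at 12.
527 hashes to 0; slot 0 is free => place at 0.
953 hashes to 1; slot 1 is free => place at 1.
938 hashes to 3; slot 3 is free => place at 3.
238 hashes to 0, h2=15; 0 taken => place at 15.
149 hashes to 13; slot 13 is free => place at 13.
545 hashes to 1, h2=2; 1,3 taken => place at 5.
707 hashes to 10; slot 10 is free => place at 10.
147 hashes to 11; slot 11 is free => place at 11.
884 hashes to 0, h2=5; 0,5,10,15,3 taken => place at 8.
Table: [527, 953, -, 938, -, 545, -, -, 884, -, 707, 147, 165, 149, -, 238, -]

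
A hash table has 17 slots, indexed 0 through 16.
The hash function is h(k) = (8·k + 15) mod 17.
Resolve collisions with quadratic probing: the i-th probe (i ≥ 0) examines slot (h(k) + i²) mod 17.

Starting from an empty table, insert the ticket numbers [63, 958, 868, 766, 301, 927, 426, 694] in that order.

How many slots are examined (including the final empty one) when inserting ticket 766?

2

Insert 63: h=9, slot 9 empty → index 9.
Insert 958: h=12, slot 12 empty → index 12.
Insert 868: h=6, slot 6 empty → index 6.
Insert 766: h=6, slot 6 occupied → index 7.
Insert 301: h=9, slot 9 occupied → index 10.
Insert 927: h=2, slot 2 empty → index 2.
Insert 426: h=6, slots 6,7,10 occupied → index 15.
Insert 694: h=8, slot 8 empty → index 8.
Table: [_, _, 927, _, _, _, 868, 766, 694, 63, 301, _, 958, _, _, 426, _]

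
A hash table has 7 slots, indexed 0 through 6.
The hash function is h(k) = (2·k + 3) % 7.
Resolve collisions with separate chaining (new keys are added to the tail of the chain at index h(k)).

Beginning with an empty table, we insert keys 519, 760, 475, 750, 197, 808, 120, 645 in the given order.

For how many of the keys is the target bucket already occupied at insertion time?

4

Insert 519: h=5, bucket 5 empty → new chain.
Insert 760: h=4, bucket 4 empty → new chain.
Insert 475: h=1, bucket 1 empty → new chain.
Insert 750: h=5, bucket 5 nonempty → append to chain.
Insert 197: h=5, bucket 5 nonempty → append to chain.
Insert 808: h=2, bucket 2 empty → new chain.
Insert 120: h=5, bucket 5 nonempty → append to chain.
Insert 645: h=5, bucket 5 nonempty → append to chain.
Final buckets:
0: -
1: 475
2: 808
3: -
4: 760
5: 519 -> 750 -> 197 -> 120 -> 645
6: -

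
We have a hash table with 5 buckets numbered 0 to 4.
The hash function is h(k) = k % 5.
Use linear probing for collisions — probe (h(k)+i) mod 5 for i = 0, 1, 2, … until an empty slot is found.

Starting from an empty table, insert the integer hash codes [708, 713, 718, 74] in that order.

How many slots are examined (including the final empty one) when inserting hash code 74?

708: h=3 → slot 3
713: h=3, probe 3,4 → slot 4
718: h=3, probe 3,4,0 → slot 0
74: h=4, probe 4,0,1 → slot 1
Table: [718, 74, —, 708, 713]

3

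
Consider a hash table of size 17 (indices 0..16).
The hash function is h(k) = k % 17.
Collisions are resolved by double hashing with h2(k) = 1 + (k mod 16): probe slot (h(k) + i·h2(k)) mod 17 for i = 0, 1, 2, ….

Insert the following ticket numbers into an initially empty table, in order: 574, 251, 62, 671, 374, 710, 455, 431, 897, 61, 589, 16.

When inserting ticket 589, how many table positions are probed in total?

3

574 hashes to 13; slot 13 is free -> place at 13.
251 hashes to 13, h2=12; 13 taken -> place at 8.
62 hashes to 11; slot 11 is free -> place at 11.
671 hashes to 8, h2=16; 8 taken -> place at 7.
374 hashes to 0; slot 0 is free -> place at 0.
710 hashes to 13, h2=7; 13 taken -> place at 3.
455 hashes to 13, h2=8; 13 taken -> place at 4.
431 hashes to 6; slot 6 is free -> place at 6.
897 hashes to 13, h2=2; 13 taken -> place at 15.
61 hashes to 10; slot 10 is free -> place at 10.
589 hashes to 11, h2=14; 11,8 taken -> place at 5.
16 hashes to 16; slot 16 is free -> place at 16.
Table: [374, _, _, 710, 455, 589, 431, 671, 251, _, 61, 62, _, 574, _, 897, 16]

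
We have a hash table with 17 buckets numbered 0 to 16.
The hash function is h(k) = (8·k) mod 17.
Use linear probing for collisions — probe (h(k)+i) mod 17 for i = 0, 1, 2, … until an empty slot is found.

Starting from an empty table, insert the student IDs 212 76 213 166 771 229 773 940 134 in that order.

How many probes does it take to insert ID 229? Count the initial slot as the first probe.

4

212 hashes to 13; slot 13 is free → place at 13.
76 hashes to 13; 13 taken → place at 14.
213 hashes to 4; slot 4 is free → place at 4.
166 hashes to 2; slot 2 is free → place at 2.
771 hashes to 14; 14 taken → place at 15.
229 hashes to 13; 13,14,15 taken → place at 16.
773 hashes to 13; 13,14,15,16 taken → place at 0.
940 hashes to 6; slot 6 is free → place at 6.
134 hashes to 1; slot 1 is free → place at 1.
Table: [773, 134, 166, —, 213, —, 940, —, —, —, —, —, —, 212, 76, 771, 229]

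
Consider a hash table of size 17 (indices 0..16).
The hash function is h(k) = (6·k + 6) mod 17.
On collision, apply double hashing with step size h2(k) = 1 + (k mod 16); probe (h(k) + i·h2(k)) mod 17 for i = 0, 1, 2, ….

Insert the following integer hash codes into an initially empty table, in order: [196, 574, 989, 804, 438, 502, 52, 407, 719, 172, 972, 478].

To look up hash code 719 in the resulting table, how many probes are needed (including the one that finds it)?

196: h=9 -> slot 9
574: h=16 -> slot 16
989: h=7 -> slot 7
804: h=2 -> slot 2
438: h=16, h2=7, probe 16,6 -> slot 6
502: h=9, h2=7, probe 9,16,6,13 -> slot 13
52: h=12 -> slot 12
407: h=0 -> slot 0
719: h=2, h2=16, probe 2,1 -> slot 1
172: h=1, h2=13, probe 1,14 -> slot 14
972: h=7, h2=13, probe 7,3 -> slot 3
478: h=1, h2=15, probe 1,16,14,12,10 -> slot 10
Table: [407, 719, 804, 972, _, _, 438, 989, _, 196, 478, _, 52, 502, 172, _, 574]
Lookup 719: h=2, h2=16, probe 2,1 → found at 1.

2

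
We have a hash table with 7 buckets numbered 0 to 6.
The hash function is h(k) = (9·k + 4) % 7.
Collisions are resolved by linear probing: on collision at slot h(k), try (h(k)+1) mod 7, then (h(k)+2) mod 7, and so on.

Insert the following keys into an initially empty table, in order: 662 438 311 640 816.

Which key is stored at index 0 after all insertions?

662: h=5 => slot 5
438: h=5, probe 5,6 => slot 6
311: h=3 => slot 3
640: h=3, probe 3,4 => slot 4
816: h=5, probe 5,6,0 => slot 0
Table: [816, —, —, 311, 640, 662, 438]

816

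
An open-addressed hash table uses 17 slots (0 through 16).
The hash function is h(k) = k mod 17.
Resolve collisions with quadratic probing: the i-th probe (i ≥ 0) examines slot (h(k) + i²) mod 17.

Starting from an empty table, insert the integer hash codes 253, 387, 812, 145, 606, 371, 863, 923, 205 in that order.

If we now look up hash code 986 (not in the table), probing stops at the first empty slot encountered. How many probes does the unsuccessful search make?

3

253: h=15 => slot 15
387: h=13 => slot 13
812: h=13, probe 13,14 => slot 14
145: h=9 => slot 9
606: h=11 => slot 11
371: h=14, probe 14,15,1 => slot 1
863: h=13, probe 13,14,0 => slot 0
923: h=5 => slot 5
205: h=1, probe 1,2 => slot 2
Table: [863, 371, 205, _, _, 923, _, _, _, 145, _, 606, _, 387, 812, 253, _]
Lookup 986: h=0, probe 0,1,4 → slot 4 empty, not found.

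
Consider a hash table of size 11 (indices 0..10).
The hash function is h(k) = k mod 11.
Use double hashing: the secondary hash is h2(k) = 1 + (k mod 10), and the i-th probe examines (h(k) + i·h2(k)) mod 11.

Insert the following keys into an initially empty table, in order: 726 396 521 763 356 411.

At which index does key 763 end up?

Insert 726: h=0, slot 0 empty → index 0.
Insert 396: h=0, h2=7, slot 0 occupied → index 7.
Insert 521: h=4, slot 4 empty → index 4.
Insert 763: h=4, h2=4, slot 4 occupied → index 8.
Insert 356: h=4, h2=7, slots 4,0,7 occupied → index 3.
Insert 411: h=4, h2=2, slot 4 occupied → index 6.
Table: [726, —, —, 356, 521, —, 411, 396, 763, —, —]

8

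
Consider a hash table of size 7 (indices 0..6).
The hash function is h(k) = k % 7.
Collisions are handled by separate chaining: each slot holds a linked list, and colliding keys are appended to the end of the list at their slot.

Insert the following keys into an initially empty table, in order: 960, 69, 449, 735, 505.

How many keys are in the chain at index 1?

960 -> bucket 1
69 -> bucket 6
449 -> bucket 1 (collision)
735 -> bucket 0
505 -> bucket 1 (collision)
Final buckets:
0: 735
1: 960 -> 449 -> 505
2: ∅
3: ∅
4: ∅
5: ∅
6: 69

3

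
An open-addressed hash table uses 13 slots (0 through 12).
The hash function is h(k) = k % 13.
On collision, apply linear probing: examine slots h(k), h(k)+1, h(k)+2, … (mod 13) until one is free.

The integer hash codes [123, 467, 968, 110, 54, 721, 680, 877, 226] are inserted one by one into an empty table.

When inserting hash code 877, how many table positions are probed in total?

5

Insert 123: h=6, slot 6 empty → index 6.
Insert 467: h=12, slot 12 empty → index 12.
Insert 968: h=6, slot 6 occupied → index 7.
Insert 110: h=6, slots 6,7 occupied → index 8.
Insert 54: h=2, slot 2 empty → index 2.
Insert 721: h=6, slots 6,7,8 occupied → index 9.
Insert 680: h=4, slot 4 empty → index 4.
Insert 877: h=6, slots 6,7,8,9 occupied → index 10.
Insert 226: h=5, slot 5 empty → index 5.
Table: [—, —, 54, —, 680, 226, 123, 968, 110, 721, 877, —, 467]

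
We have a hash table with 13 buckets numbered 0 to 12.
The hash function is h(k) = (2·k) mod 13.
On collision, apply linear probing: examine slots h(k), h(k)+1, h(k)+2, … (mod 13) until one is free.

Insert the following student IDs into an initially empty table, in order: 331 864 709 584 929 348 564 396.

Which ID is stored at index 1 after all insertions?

709

331: h=12 → slot 12
864: h=12, probe 12,0 → slot 0
709: h=1 → slot 1
584: h=11 → slot 11
929: h=12, probe 12,0,1,2 → slot 2
348: h=7 → slot 7
564: h=10 → slot 10
396: h=12, probe 12,0,1,2,3 → slot 3
Table: [864, 709, 929, 396, -, -, -, 348, -, -, 564, 584, 331]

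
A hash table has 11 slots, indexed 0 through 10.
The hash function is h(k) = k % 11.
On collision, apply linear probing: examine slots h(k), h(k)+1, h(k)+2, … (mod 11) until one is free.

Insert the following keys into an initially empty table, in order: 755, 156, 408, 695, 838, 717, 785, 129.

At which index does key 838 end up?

4

755: h=7 → slot 7
156: h=2 → slot 2
408: h=1 → slot 1
695: h=2, probe 2,3 → slot 3
838: h=2, probe 2,3,4 → slot 4
717: h=2, probe 2,3,4,5 → slot 5
785: h=4, probe 4,5,6 → slot 6
129: h=8 → slot 8
Table: [., 408, 156, 695, 838, 717, 785, 755, 129, ., .]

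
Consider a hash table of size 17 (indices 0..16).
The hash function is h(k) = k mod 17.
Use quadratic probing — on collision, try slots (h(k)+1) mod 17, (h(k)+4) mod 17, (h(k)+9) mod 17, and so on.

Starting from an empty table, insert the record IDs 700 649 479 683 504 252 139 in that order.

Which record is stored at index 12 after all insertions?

683

Insert 700: h=3, slot 3 empty -> index 3.
Insert 649: h=3, slot 3 occupied -> index 4.
Insert 479: h=3, slots 3,4 occupied -> index 7.
Insert 683: h=3, slots 3,4,7 occupied -> index 12.
Insert 504: h=11, slot 11 empty -> index 11.
Insert 252: h=14, slot 14 empty -> index 14.
Insert 139: h=3, slots 3,4,7,12 occupied -> index 2.
Table: [—, —, 139, 700, 649, —, —, 479, —, —, —, 504, 683, —, 252, —, —]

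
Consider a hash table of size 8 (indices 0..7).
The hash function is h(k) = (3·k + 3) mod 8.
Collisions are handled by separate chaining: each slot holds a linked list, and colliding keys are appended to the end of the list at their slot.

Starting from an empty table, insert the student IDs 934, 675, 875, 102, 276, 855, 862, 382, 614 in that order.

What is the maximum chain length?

Insert 934: h=5, bucket 5 empty -> new chain.
Insert 675: h=4, bucket 4 empty -> new chain.
Insert 875: h=4, bucket 4 nonempty -> append to chain.
Insert 102: h=5, bucket 5 nonempty -> append to chain.
Insert 276: h=7, bucket 7 empty -> new chain.
Insert 855: h=0, bucket 0 empty -> new chain.
Insert 862: h=5, bucket 5 nonempty -> append to chain.
Insert 382: h=5, bucket 5 nonempty -> append to chain.
Insert 614: h=5, bucket 5 nonempty -> append to chain.
Final buckets:
0: 855
1: —
2: —
3: —
4: 675 -> 875
5: 934 -> 102 -> 862 -> 382 -> 614
6: —
7: 276

5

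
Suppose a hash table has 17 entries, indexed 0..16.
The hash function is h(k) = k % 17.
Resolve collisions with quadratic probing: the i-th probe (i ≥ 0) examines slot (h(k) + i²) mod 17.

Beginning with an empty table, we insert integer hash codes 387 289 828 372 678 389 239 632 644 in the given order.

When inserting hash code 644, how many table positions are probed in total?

Insert 387: h=13, slot 13 empty -> index 13.
Insert 289: h=0, slot 0 empty -> index 0.
Insert 828: h=12, slot 12 empty -> index 12.
Insert 372: h=15, slot 15 empty -> index 15.
Insert 678: h=15, slot 15 occupied -> index 16.
Insert 389: h=15, slots 15,16 occupied -> index 2.
Insert 239: h=1, slot 1 empty -> index 1.
Insert 632: h=3, slot 3 empty -> index 3.
Insert 644: h=15, slots 15,16,2 occupied -> index 7.
Table: [289, 239, 389, 632, ∅, ∅, ∅, 644, ∅, ∅, ∅, ∅, 828, 387, ∅, 372, 678]

4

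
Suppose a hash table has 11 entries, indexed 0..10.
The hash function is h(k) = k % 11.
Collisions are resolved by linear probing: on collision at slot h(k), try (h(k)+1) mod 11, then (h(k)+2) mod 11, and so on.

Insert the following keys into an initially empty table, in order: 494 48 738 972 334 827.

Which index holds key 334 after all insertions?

6

Insert 494: h=10, slot 10 empty -> index 10.
Insert 48: h=4, slot 4 empty -> index 4.
Insert 738: h=1, slot 1 empty -> index 1.
Insert 972: h=4, slot 4 occupied -> index 5.
Insert 334: h=4, slots 4,5 occupied -> index 6.
Insert 827: h=2, slot 2 empty -> index 2.
Table: [_, 738, 827, _, 48, 972, 334, _, _, _, 494]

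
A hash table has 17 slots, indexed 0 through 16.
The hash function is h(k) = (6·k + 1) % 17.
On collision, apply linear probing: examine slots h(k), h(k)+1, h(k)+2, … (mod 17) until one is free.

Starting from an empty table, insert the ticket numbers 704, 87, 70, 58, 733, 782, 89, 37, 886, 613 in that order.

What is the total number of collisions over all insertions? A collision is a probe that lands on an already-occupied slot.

7

Insert 704: h=9, slot 9 empty => index 9.
Insert 87: h=13, slot 13 empty => index 13.
Insert 70: h=13, slot 13 occupied => index 14.
Insert 58: h=9, slot 9 occupied => index 10.
Insert 733: h=13, slots 13,14 occupied => index 15.
Insert 782: h=1, slot 1 empty => index 1.
Insert 89: h=8, slot 8 empty => index 8.
Insert 37: h=2, slot 2 empty => index 2.
Insert 886: h=13, slots 13,14,15 occupied => index 16.
Insert 613: h=7, slot 7 empty => index 7.
Table: [∅, 782, 37, ∅, ∅, ∅, ∅, 613, 89, 704, 58, ∅, ∅, 87, 70, 733, 886]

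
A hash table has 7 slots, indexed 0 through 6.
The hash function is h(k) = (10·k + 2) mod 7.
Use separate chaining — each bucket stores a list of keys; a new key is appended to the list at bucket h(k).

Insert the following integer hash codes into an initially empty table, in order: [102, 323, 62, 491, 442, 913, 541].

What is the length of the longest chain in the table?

3

102 -> bucket 0
323 -> bucket 5
62 -> bucket 6
491 -> bucket 5 (collision)
442 -> bucket 5 (collision)
913 -> bucket 4
541 -> bucket 1
Final buckets:
0: 102
1: 541
2: _
3: _
4: 913
5: 323 -> 491 -> 442
6: 62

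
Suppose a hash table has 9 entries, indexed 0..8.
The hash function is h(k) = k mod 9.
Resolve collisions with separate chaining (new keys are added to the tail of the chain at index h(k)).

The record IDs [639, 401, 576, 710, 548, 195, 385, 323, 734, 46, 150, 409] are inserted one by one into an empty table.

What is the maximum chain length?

639 -> bucket 0
401 -> bucket 5
576 -> bucket 0 (collision)
710 -> bucket 8
548 -> bucket 8 (collision)
195 -> bucket 6
385 -> bucket 7
323 -> bucket 8 (collision)
734 -> bucket 5 (collision)
46 -> bucket 1
150 -> bucket 6 (collision)
409 -> bucket 4
Final buckets:
0: 639 -> 576
1: 46
2: -
3: -
4: 409
5: 401 -> 734
6: 195 -> 150
7: 385
8: 710 -> 548 -> 323

3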